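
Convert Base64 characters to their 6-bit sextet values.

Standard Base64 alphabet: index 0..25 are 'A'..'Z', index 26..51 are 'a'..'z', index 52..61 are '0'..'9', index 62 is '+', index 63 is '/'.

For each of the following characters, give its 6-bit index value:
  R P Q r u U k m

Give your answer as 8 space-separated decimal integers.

Answer: 17 15 16 43 46 20 36 38

Derivation:
'R': A..Z range, ord('R') − ord('A') = 17
'P': A..Z range, ord('P') − ord('A') = 15
'Q': A..Z range, ord('Q') − ord('A') = 16
'r': a..z range, 26 + ord('r') − ord('a') = 43
'u': a..z range, 26 + ord('u') − ord('a') = 46
'U': A..Z range, ord('U') − ord('A') = 20
'k': a..z range, 26 + ord('k') − ord('a') = 36
'm': a..z range, 26 + ord('m') − ord('a') = 38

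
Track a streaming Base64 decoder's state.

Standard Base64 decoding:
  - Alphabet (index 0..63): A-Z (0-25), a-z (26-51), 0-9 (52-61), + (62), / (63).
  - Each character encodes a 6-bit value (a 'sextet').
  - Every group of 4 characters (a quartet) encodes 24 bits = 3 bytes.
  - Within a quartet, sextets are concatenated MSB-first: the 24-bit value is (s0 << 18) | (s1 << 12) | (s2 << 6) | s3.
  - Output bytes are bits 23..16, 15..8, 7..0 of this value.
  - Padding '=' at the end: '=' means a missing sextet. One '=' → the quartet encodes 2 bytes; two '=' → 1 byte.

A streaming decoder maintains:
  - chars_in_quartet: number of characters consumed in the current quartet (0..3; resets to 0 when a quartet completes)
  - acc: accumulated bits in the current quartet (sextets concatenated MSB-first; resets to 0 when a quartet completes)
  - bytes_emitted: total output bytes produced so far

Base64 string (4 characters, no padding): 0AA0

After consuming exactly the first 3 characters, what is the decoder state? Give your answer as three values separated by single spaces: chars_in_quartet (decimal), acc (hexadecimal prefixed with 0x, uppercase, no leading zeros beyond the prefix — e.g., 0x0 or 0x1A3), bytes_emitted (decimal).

Answer: 3 0x34000 0

Derivation:
After char 0 ('0'=52): chars_in_quartet=1 acc=0x34 bytes_emitted=0
After char 1 ('A'=0): chars_in_quartet=2 acc=0xD00 bytes_emitted=0
After char 2 ('A'=0): chars_in_quartet=3 acc=0x34000 bytes_emitted=0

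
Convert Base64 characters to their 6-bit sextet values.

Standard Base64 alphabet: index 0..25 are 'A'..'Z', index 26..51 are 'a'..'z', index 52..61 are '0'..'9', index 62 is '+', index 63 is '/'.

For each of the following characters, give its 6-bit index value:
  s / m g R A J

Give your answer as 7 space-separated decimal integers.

's': a..z range, 26 + ord('s') − ord('a') = 44
'/': index 63
'm': a..z range, 26 + ord('m') − ord('a') = 38
'g': a..z range, 26 + ord('g') − ord('a') = 32
'R': A..Z range, ord('R') − ord('A') = 17
'A': A..Z range, ord('A') − ord('A') = 0
'J': A..Z range, ord('J') − ord('A') = 9

Answer: 44 63 38 32 17 0 9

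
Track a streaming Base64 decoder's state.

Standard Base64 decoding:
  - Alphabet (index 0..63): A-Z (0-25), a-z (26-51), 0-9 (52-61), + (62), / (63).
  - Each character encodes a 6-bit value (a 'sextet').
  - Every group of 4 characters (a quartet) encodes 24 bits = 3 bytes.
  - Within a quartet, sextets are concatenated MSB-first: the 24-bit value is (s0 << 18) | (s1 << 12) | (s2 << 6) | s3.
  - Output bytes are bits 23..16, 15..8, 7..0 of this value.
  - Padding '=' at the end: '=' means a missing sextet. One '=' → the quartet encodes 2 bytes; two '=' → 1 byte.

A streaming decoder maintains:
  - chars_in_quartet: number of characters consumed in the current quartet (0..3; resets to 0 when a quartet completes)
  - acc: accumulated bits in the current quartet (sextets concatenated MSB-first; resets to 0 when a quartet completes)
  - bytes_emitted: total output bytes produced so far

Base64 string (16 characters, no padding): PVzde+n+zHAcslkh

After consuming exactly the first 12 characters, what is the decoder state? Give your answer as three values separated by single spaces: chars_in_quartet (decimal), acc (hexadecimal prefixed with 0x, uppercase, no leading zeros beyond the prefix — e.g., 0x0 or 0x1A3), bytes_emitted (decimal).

Answer: 0 0x0 9

Derivation:
After char 0 ('P'=15): chars_in_quartet=1 acc=0xF bytes_emitted=0
After char 1 ('V'=21): chars_in_quartet=2 acc=0x3D5 bytes_emitted=0
After char 2 ('z'=51): chars_in_quartet=3 acc=0xF573 bytes_emitted=0
After char 3 ('d'=29): chars_in_quartet=4 acc=0x3D5CDD -> emit 3D 5C DD, reset; bytes_emitted=3
After char 4 ('e'=30): chars_in_quartet=1 acc=0x1E bytes_emitted=3
After char 5 ('+'=62): chars_in_quartet=2 acc=0x7BE bytes_emitted=3
After char 6 ('n'=39): chars_in_quartet=3 acc=0x1EFA7 bytes_emitted=3
After char 7 ('+'=62): chars_in_quartet=4 acc=0x7BE9FE -> emit 7B E9 FE, reset; bytes_emitted=6
After char 8 ('z'=51): chars_in_quartet=1 acc=0x33 bytes_emitted=6
After char 9 ('H'=7): chars_in_quartet=2 acc=0xCC7 bytes_emitted=6
After char 10 ('A'=0): chars_in_quartet=3 acc=0x331C0 bytes_emitted=6
After char 11 ('c'=28): chars_in_quartet=4 acc=0xCC701C -> emit CC 70 1C, reset; bytes_emitted=9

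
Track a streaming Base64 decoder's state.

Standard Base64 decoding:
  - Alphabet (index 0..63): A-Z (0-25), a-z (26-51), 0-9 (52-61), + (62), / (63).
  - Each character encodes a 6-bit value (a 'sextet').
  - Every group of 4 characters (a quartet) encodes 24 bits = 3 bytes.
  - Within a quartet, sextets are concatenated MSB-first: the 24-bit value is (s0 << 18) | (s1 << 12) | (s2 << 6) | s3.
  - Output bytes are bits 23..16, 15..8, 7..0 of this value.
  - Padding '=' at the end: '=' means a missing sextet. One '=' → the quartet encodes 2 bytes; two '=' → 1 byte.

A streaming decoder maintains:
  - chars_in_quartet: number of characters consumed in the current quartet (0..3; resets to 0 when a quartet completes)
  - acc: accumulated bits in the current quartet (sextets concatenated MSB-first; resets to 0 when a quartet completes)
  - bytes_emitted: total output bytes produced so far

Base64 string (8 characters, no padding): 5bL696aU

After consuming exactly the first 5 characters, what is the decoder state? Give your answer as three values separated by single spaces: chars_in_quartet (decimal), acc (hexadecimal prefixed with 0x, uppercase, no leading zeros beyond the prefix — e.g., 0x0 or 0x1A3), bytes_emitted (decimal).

Answer: 1 0x3D 3

Derivation:
After char 0 ('5'=57): chars_in_quartet=1 acc=0x39 bytes_emitted=0
After char 1 ('b'=27): chars_in_quartet=2 acc=0xE5B bytes_emitted=0
After char 2 ('L'=11): chars_in_quartet=3 acc=0x396CB bytes_emitted=0
After char 3 ('6'=58): chars_in_quartet=4 acc=0xE5B2FA -> emit E5 B2 FA, reset; bytes_emitted=3
After char 4 ('9'=61): chars_in_quartet=1 acc=0x3D bytes_emitted=3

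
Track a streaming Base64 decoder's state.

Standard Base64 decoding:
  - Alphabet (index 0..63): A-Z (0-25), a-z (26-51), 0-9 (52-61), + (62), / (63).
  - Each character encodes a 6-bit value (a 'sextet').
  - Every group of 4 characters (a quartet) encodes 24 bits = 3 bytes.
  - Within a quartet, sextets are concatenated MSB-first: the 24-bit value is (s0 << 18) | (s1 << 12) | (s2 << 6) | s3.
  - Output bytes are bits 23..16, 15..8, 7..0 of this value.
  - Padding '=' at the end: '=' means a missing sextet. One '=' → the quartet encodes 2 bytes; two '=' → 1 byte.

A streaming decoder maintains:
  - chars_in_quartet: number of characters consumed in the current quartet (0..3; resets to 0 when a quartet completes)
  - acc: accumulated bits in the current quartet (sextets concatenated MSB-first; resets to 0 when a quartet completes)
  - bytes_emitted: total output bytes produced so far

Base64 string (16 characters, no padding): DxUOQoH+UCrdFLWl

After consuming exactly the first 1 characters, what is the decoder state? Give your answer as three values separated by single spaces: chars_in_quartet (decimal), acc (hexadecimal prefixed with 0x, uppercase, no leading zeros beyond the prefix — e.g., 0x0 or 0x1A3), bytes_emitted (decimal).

After char 0 ('D'=3): chars_in_quartet=1 acc=0x3 bytes_emitted=0

Answer: 1 0x3 0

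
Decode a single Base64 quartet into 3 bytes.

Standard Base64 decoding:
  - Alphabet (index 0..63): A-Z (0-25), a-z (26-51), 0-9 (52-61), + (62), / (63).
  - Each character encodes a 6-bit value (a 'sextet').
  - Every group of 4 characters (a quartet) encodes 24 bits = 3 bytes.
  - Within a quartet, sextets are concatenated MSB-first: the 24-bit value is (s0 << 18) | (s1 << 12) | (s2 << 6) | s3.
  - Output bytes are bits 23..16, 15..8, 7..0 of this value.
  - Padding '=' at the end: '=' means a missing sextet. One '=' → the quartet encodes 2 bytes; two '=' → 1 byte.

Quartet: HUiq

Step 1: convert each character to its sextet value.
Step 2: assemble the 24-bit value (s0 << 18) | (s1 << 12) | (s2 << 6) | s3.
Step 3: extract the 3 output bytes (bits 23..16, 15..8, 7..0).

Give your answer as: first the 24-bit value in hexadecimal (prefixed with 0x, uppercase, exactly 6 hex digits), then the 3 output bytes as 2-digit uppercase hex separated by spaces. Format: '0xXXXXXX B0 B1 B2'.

Sextets: H=7, U=20, i=34, q=42
24-bit: (7<<18) | (20<<12) | (34<<6) | 42
      = 0x1C0000 | 0x014000 | 0x000880 | 0x00002A
      = 0x1D48AA
Bytes: (v>>16)&0xFF=1D, (v>>8)&0xFF=48, v&0xFF=AA

Answer: 0x1D48AA 1D 48 AA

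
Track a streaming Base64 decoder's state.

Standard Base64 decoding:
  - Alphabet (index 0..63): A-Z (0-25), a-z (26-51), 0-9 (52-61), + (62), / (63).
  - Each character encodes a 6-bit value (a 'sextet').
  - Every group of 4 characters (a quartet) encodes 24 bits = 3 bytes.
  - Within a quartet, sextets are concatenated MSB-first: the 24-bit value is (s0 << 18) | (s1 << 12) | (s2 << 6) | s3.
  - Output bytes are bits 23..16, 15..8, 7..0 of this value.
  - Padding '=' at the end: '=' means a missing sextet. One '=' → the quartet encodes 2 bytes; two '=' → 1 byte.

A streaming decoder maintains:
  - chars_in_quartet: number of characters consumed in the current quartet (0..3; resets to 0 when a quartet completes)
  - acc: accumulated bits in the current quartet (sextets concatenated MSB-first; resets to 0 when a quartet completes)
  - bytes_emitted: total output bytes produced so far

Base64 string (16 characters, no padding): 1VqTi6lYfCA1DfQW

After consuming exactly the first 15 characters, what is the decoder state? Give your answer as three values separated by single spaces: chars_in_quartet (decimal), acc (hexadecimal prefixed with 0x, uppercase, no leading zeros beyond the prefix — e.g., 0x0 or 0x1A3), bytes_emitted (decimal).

Answer: 3 0x37D0 9

Derivation:
After char 0 ('1'=53): chars_in_quartet=1 acc=0x35 bytes_emitted=0
After char 1 ('V'=21): chars_in_quartet=2 acc=0xD55 bytes_emitted=0
After char 2 ('q'=42): chars_in_quartet=3 acc=0x3556A bytes_emitted=0
After char 3 ('T'=19): chars_in_quartet=4 acc=0xD55A93 -> emit D5 5A 93, reset; bytes_emitted=3
After char 4 ('i'=34): chars_in_quartet=1 acc=0x22 bytes_emitted=3
After char 5 ('6'=58): chars_in_quartet=2 acc=0x8BA bytes_emitted=3
After char 6 ('l'=37): chars_in_quartet=3 acc=0x22EA5 bytes_emitted=3
After char 7 ('Y'=24): chars_in_quartet=4 acc=0x8BA958 -> emit 8B A9 58, reset; bytes_emitted=6
After char 8 ('f'=31): chars_in_quartet=1 acc=0x1F bytes_emitted=6
After char 9 ('C'=2): chars_in_quartet=2 acc=0x7C2 bytes_emitted=6
After char 10 ('A'=0): chars_in_quartet=3 acc=0x1F080 bytes_emitted=6
After char 11 ('1'=53): chars_in_quartet=4 acc=0x7C2035 -> emit 7C 20 35, reset; bytes_emitted=9
After char 12 ('D'=3): chars_in_quartet=1 acc=0x3 bytes_emitted=9
After char 13 ('f'=31): chars_in_quartet=2 acc=0xDF bytes_emitted=9
After char 14 ('Q'=16): chars_in_quartet=3 acc=0x37D0 bytes_emitted=9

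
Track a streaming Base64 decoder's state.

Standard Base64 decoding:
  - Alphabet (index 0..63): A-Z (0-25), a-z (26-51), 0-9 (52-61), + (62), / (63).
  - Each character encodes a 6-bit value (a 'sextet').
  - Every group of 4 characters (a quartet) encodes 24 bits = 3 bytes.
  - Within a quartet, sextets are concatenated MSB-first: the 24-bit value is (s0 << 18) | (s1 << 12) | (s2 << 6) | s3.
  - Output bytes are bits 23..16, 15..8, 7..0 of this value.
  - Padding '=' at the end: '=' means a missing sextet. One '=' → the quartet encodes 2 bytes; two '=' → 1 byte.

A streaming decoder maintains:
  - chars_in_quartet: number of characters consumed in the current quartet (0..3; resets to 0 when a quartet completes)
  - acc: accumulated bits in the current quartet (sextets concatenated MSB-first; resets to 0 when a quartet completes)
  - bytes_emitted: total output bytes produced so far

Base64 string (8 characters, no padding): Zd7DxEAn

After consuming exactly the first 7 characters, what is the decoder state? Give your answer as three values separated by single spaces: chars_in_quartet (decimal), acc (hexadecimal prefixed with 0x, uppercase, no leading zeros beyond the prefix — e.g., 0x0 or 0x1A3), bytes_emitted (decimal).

Answer: 3 0x31100 3

Derivation:
After char 0 ('Z'=25): chars_in_quartet=1 acc=0x19 bytes_emitted=0
After char 1 ('d'=29): chars_in_quartet=2 acc=0x65D bytes_emitted=0
After char 2 ('7'=59): chars_in_quartet=3 acc=0x1977B bytes_emitted=0
After char 3 ('D'=3): chars_in_quartet=4 acc=0x65DEC3 -> emit 65 DE C3, reset; bytes_emitted=3
After char 4 ('x'=49): chars_in_quartet=1 acc=0x31 bytes_emitted=3
After char 5 ('E'=4): chars_in_quartet=2 acc=0xC44 bytes_emitted=3
After char 6 ('A'=0): chars_in_quartet=3 acc=0x31100 bytes_emitted=3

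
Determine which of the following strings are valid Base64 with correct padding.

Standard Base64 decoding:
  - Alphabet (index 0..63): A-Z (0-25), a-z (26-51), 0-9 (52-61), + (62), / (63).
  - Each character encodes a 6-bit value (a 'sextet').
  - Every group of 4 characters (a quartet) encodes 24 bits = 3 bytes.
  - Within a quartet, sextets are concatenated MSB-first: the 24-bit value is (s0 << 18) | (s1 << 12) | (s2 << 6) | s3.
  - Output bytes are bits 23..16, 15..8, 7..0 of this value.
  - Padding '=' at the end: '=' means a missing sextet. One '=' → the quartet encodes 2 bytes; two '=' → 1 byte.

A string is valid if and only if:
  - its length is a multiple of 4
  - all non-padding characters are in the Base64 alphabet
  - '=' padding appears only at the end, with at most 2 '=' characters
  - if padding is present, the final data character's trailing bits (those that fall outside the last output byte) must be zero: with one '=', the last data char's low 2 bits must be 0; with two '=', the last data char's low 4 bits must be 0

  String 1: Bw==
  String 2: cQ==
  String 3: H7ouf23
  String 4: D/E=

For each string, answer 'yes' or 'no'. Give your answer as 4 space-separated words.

Answer: yes yes no yes

Derivation:
String 1: 'Bw==' → valid
String 2: 'cQ==' → valid
String 3: 'H7ouf23' → invalid (len=7 not mult of 4)
String 4: 'D/E=' → valid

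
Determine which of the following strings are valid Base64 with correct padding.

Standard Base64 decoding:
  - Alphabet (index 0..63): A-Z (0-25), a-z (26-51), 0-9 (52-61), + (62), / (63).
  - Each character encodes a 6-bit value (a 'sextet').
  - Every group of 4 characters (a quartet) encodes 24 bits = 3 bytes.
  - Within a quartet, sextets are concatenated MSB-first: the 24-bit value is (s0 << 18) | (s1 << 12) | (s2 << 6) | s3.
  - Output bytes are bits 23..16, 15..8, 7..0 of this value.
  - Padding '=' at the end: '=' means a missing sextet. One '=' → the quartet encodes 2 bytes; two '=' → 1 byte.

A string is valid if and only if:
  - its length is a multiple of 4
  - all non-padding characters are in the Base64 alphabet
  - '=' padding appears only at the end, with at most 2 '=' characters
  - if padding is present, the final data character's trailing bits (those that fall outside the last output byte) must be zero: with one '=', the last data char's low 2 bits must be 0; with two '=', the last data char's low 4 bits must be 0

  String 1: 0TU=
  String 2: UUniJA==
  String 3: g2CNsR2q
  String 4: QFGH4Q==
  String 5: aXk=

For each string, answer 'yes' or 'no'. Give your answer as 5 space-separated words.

String 1: '0TU=' → valid
String 2: 'UUniJA==' → valid
String 3: 'g2CNsR2q' → valid
String 4: 'QFGH4Q==' → valid
String 5: 'aXk=' → valid

Answer: yes yes yes yes yes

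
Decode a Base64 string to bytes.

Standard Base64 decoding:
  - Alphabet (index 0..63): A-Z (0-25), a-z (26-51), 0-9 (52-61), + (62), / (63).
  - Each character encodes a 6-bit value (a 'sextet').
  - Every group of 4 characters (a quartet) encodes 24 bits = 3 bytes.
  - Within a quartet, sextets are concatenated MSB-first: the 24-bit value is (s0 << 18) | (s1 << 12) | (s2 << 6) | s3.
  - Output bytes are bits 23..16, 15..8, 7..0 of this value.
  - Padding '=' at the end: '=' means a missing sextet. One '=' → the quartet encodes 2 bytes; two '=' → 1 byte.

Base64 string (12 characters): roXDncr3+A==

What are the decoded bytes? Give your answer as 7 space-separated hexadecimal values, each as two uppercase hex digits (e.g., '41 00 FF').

Answer: AE 85 C3 9D CA F7 F8

Derivation:
After char 0 ('r'=43): chars_in_quartet=1 acc=0x2B bytes_emitted=0
After char 1 ('o'=40): chars_in_quartet=2 acc=0xAE8 bytes_emitted=0
After char 2 ('X'=23): chars_in_quartet=3 acc=0x2BA17 bytes_emitted=0
After char 3 ('D'=3): chars_in_quartet=4 acc=0xAE85C3 -> emit AE 85 C3, reset; bytes_emitted=3
After char 4 ('n'=39): chars_in_quartet=1 acc=0x27 bytes_emitted=3
After char 5 ('c'=28): chars_in_quartet=2 acc=0x9DC bytes_emitted=3
After char 6 ('r'=43): chars_in_quartet=3 acc=0x2772B bytes_emitted=3
After char 7 ('3'=55): chars_in_quartet=4 acc=0x9DCAF7 -> emit 9D CA F7, reset; bytes_emitted=6
After char 8 ('+'=62): chars_in_quartet=1 acc=0x3E bytes_emitted=6
After char 9 ('A'=0): chars_in_quartet=2 acc=0xF80 bytes_emitted=6
Padding '==': partial quartet acc=0xF80 -> emit F8; bytes_emitted=7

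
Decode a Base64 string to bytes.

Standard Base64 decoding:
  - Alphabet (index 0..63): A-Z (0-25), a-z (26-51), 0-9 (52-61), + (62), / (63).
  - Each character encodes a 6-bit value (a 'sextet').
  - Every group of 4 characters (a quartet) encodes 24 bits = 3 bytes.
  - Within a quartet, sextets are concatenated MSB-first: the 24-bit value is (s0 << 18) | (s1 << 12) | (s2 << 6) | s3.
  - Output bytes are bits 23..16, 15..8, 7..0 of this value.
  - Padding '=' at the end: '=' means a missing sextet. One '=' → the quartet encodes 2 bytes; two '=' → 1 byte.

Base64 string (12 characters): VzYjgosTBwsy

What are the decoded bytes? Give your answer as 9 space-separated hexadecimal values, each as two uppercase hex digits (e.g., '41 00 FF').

After char 0 ('V'=21): chars_in_quartet=1 acc=0x15 bytes_emitted=0
After char 1 ('z'=51): chars_in_quartet=2 acc=0x573 bytes_emitted=0
After char 2 ('Y'=24): chars_in_quartet=3 acc=0x15CD8 bytes_emitted=0
After char 3 ('j'=35): chars_in_quartet=4 acc=0x573623 -> emit 57 36 23, reset; bytes_emitted=3
After char 4 ('g'=32): chars_in_quartet=1 acc=0x20 bytes_emitted=3
After char 5 ('o'=40): chars_in_quartet=2 acc=0x828 bytes_emitted=3
After char 6 ('s'=44): chars_in_quartet=3 acc=0x20A2C bytes_emitted=3
After char 7 ('T'=19): chars_in_quartet=4 acc=0x828B13 -> emit 82 8B 13, reset; bytes_emitted=6
After char 8 ('B'=1): chars_in_quartet=1 acc=0x1 bytes_emitted=6
After char 9 ('w'=48): chars_in_quartet=2 acc=0x70 bytes_emitted=6
After char 10 ('s'=44): chars_in_quartet=3 acc=0x1C2C bytes_emitted=6
After char 11 ('y'=50): chars_in_quartet=4 acc=0x70B32 -> emit 07 0B 32, reset; bytes_emitted=9

Answer: 57 36 23 82 8B 13 07 0B 32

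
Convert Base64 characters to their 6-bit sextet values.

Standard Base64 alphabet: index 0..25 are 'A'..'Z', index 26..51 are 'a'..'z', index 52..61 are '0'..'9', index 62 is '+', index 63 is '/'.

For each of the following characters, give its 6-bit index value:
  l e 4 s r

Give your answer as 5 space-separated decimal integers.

Answer: 37 30 56 44 43

Derivation:
'l': a..z range, 26 + ord('l') − ord('a') = 37
'e': a..z range, 26 + ord('e') − ord('a') = 30
'4': 0..9 range, 52 + ord('4') − ord('0') = 56
's': a..z range, 26 + ord('s') − ord('a') = 44
'r': a..z range, 26 + ord('r') − ord('a') = 43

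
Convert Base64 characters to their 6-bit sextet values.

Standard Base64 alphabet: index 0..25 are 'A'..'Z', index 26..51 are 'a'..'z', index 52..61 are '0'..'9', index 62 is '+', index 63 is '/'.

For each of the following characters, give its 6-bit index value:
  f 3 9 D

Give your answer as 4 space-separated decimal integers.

'f': a..z range, 26 + ord('f') − ord('a') = 31
'3': 0..9 range, 52 + ord('3') − ord('0') = 55
'9': 0..9 range, 52 + ord('9') − ord('0') = 61
'D': A..Z range, ord('D') − ord('A') = 3

Answer: 31 55 61 3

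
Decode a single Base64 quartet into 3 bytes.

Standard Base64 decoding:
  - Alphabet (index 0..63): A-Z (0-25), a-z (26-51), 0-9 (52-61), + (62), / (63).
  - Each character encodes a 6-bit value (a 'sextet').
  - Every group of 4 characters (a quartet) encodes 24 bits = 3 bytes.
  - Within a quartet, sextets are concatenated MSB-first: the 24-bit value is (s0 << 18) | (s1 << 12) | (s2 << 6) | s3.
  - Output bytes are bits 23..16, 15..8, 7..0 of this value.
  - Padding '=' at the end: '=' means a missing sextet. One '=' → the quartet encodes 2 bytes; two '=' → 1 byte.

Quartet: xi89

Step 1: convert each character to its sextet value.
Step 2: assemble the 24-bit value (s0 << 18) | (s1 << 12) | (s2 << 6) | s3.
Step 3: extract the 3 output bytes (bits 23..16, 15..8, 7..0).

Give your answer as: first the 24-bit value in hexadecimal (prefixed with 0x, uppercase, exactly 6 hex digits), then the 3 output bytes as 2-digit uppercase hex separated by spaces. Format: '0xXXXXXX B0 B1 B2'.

Sextets: x=49, i=34, 8=60, 9=61
24-bit: (49<<18) | (34<<12) | (60<<6) | 61
      = 0xC40000 | 0x022000 | 0x000F00 | 0x00003D
      = 0xC62F3D
Bytes: (v>>16)&0xFF=C6, (v>>8)&0xFF=2F, v&0xFF=3D

Answer: 0xC62F3D C6 2F 3D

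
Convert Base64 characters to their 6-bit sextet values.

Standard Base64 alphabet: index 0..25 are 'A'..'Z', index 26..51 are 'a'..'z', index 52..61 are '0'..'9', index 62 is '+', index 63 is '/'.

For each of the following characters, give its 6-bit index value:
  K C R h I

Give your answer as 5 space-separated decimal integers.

'K': A..Z range, ord('K') − ord('A') = 10
'C': A..Z range, ord('C') − ord('A') = 2
'R': A..Z range, ord('R') − ord('A') = 17
'h': a..z range, 26 + ord('h') − ord('a') = 33
'I': A..Z range, ord('I') − ord('A') = 8

Answer: 10 2 17 33 8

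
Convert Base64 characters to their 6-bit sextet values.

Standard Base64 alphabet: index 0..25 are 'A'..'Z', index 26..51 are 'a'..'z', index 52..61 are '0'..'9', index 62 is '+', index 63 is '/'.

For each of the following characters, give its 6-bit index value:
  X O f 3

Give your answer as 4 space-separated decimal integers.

Answer: 23 14 31 55

Derivation:
'X': A..Z range, ord('X') − ord('A') = 23
'O': A..Z range, ord('O') − ord('A') = 14
'f': a..z range, 26 + ord('f') − ord('a') = 31
'3': 0..9 range, 52 + ord('3') − ord('0') = 55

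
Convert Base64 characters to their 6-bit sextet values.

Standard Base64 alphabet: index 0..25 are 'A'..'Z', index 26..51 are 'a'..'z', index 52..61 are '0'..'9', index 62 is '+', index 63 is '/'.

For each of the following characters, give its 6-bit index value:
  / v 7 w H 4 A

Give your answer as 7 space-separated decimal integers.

'/': index 63
'v': a..z range, 26 + ord('v') − ord('a') = 47
'7': 0..9 range, 52 + ord('7') − ord('0') = 59
'w': a..z range, 26 + ord('w') − ord('a') = 48
'H': A..Z range, ord('H') − ord('A') = 7
'4': 0..9 range, 52 + ord('4') − ord('0') = 56
'A': A..Z range, ord('A') − ord('A') = 0

Answer: 63 47 59 48 7 56 0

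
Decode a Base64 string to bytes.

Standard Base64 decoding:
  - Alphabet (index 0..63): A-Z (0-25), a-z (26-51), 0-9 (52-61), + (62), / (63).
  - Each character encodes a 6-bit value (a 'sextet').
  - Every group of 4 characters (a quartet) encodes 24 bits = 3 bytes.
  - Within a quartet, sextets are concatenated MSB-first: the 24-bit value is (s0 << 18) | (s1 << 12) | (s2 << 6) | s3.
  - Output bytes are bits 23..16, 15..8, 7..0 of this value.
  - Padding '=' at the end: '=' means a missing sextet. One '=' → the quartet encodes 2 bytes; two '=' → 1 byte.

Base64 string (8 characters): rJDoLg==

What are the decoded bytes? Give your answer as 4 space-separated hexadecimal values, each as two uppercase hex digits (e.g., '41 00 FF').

After char 0 ('r'=43): chars_in_quartet=1 acc=0x2B bytes_emitted=0
After char 1 ('J'=9): chars_in_quartet=2 acc=0xAC9 bytes_emitted=0
After char 2 ('D'=3): chars_in_quartet=3 acc=0x2B243 bytes_emitted=0
After char 3 ('o'=40): chars_in_quartet=4 acc=0xAC90E8 -> emit AC 90 E8, reset; bytes_emitted=3
After char 4 ('L'=11): chars_in_quartet=1 acc=0xB bytes_emitted=3
After char 5 ('g'=32): chars_in_quartet=2 acc=0x2E0 bytes_emitted=3
Padding '==': partial quartet acc=0x2E0 -> emit 2E; bytes_emitted=4

Answer: AC 90 E8 2E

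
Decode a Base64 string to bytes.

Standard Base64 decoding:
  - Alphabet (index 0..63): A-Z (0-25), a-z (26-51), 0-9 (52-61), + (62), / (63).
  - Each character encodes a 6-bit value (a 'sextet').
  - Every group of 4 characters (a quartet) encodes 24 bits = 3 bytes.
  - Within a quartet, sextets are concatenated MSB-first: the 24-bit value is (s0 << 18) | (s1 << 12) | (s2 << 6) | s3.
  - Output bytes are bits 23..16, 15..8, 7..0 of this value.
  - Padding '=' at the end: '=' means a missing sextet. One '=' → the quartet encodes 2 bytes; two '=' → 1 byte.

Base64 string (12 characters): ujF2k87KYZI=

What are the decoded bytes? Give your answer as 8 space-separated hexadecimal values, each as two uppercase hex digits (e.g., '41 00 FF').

After char 0 ('u'=46): chars_in_quartet=1 acc=0x2E bytes_emitted=0
After char 1 ('j'=35): chars_in_quartet=2 acc=0xBA3 bytes_emitted=0
After char 2 ('F'=5): chars_in_quartet=3 acc=0x2E8C5 bytes_emitted=0
After char 3 ('2'=54): chars_in_quartet=4 acc=0xBA3176 -> emit BA 31 76, reset; bytes_emitted=3
After char 4 ('k'=36): chars_in_quartet=1 acc=0x24 bytes_emitted=3
After char 5 ('8'=60): chars_in_quartet=2 acc=0x93C bytes_emitted=3
After char 6 ('7'=59): chars_in_quartet=3 acc=0x24F3B bytes_emitted=3
After char 7 ('K'=10): chars_in_quartet=4 acc=0x93CECA -> emit 93 CE CA, reset; bytes_emitted=6
After char 8 ('Y'=24): chars_in_quartet=1 acc=0x18 bytes_emitted=6
After char 9 ('Z'=25): chars_in_quartet=2 acc=0x619 bytes_emitted=6
After char 10 ('I'=8): chars_in_quartet=3 acc=0x18648 bytes_emitted=6
Padding '=': partial quartet acc=0x18648 -> emit 61 92; bytes_emitted=8

Answer: BA 31 76 93 CE CA 61 92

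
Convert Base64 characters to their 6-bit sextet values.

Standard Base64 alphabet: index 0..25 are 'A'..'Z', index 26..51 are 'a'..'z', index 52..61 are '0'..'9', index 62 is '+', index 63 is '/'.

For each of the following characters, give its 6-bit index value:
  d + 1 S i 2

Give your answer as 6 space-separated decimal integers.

Answer: 29 62 53 18 34 54

Derivation:
'd': a..z range, 26 + ord('d') − ord('a') = 29
'+': index 62
'1': 0..9 range, 52 + ord('1') − ord('0') = 53
'S': A..Z range, ord('S') − ord('A') = 18
'i': a..z range, 26 + ord('i') − ord('a') = 34
'2': 0..9 range, 52 + ord('2') − ord('0') = 54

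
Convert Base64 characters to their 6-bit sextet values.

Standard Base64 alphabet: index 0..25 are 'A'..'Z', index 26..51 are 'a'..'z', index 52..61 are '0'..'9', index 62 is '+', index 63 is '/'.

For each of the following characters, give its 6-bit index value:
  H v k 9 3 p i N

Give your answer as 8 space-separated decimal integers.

'H': A..Z range, ord('H') − ord('A') = 7
'v': a..z range, 26 + ord('v') − ord('a') = 47
'k': a..z range, 26 + ord('k') − ord('a') = 36
'9': 0..9 range, 52 + ord('9') − ord('0') = 61
'3': 0..9 range, 52 + ord('3') − ord('0') = 55
'p': a..z range, 26 + ord('p') − ord('a') = 41
'i': a..z range, 26 + ord('i') − ord('a') = 34
'N': A..Z range, ord('N') − ord('A') = 13

Answer: 7 47 36 61 55 41 34 13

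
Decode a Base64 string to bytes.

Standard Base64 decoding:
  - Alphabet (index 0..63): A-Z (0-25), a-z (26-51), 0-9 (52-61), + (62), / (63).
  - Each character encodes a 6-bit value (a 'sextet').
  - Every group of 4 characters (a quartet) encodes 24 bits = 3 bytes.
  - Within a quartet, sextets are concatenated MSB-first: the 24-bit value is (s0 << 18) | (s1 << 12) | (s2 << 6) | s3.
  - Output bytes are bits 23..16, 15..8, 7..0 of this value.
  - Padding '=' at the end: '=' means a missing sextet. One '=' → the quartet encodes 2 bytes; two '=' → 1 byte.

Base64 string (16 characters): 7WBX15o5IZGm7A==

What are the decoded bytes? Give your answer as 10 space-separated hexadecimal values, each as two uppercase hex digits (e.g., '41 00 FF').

After char 0 ('7'=59): chars_in_quartet=1 acc=0x3B bytes_emitted=0
After char 1 ('W'=22): chars_in_quartet=2 acc=0xED6 bytes_emitted=0
After char 2 ('B'=1): chars_in_quartet=3 acc=0x3B581 bytes_emitted=0
After char 3 ('X'=23): chars_in_quartet=4 acc=0xED6057 -> emit ED 60 57, reset; bytes_emitted=3
After char 4 ('1'=53): chars_in_quartet=1 acc=0x35 bytes_emitted=3
After char 5 ('5'=57): chars_in_quartet=2 acc=0xD79 bytes_emitted=3
After char 6 ('o'=40): chars_in_quartet=3 acc=0x35E68 bytes_emitted=3
After char 7 ('5'=57): chars_in_quartet=4 acc=0xD79A39 -> emit D7 9A 39, reset; bytes_emitted=6
After char 8 ('I'=8): chars_in_quartet=1 acc=0x8 bytes_emitted=6
After char 9 ('Z'=25): chars_in_quartet=2 acc=0x219 bytes_emitted=6
After char 10 ('G'=6): chars_in_quartet=3 acc=0x8646 bytes_emitted=6
After char 11 ('m'=38): chars_in_quartet=4 acc=0x2191A6 -> emit 21 91 A6, reset; bytes_emitted=9
After char 12 ('7'=59): chars_in_quartet=1 acc=0x3B bytes_emitted=9
After char 13 ('A'=0): chars_in_quartet=2 acc=0xEC0 bytes_emitted=9
Padding '==': partial quartet acc=0xEC0 -> emit EC; bytes_emitted=10

Answer: ED 60 57 D7 9A 39 21 91 A6 EC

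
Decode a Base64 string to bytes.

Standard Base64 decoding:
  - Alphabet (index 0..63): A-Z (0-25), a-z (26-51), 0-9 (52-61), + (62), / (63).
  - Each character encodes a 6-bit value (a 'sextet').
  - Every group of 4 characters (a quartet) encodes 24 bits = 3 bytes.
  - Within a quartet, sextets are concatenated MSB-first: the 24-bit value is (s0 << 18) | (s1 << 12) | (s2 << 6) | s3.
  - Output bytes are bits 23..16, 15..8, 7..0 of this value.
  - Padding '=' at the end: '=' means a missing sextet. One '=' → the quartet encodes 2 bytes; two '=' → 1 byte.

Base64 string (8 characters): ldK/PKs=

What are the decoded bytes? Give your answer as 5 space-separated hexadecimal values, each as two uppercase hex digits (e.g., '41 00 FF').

After char 0 ('l'=37): chars_in_quartet=1 acc=0x25 bytes_emitted=0
After char 1 ('d'=29): chars_in_quartet=2 acc=0x95D bytes_emitted=0
After char 2 ('K'=10): chars_in_quartet=3 acc=0x2574A bytes_emitted=0
After char 3 ('/'=63): chars_in_quartet=4 acc=0x95D2BF -> emit 95 D2 BF, reset; bytes_emitted=3
After char 4 ('P'=15): chars_in_quartet=1 acc=0xF bytes_emitted=3
After char 5 ('K'=10): chars_in_quartet=2 acc=0x3CA bytes_emitted=3
After char 6 ('s'=44): chars_in_quartet=3 acc=0xF2AC bytes_emitted=3
Padding '=': partial quartet acc=0xF2AC -> emit 3C AB; bytes_emitted=5

Answer: 95 D2 BF 3C AB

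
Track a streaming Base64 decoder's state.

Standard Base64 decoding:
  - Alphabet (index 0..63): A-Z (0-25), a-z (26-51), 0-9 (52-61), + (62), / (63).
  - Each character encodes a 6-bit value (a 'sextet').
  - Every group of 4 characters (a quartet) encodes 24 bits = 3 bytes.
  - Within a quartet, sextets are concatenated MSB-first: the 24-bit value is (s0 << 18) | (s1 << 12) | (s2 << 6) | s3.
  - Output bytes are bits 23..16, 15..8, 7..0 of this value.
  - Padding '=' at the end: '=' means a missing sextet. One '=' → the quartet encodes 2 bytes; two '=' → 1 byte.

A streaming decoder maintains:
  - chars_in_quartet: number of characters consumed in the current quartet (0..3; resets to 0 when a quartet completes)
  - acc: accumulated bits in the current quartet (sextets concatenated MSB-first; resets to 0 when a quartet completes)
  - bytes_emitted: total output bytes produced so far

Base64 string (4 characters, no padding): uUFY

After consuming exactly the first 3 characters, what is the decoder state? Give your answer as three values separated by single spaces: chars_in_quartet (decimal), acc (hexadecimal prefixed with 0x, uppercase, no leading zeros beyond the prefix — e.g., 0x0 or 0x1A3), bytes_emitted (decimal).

Answer: 3 0x2E505 0

Derivation:
After char 0 ('u'=46): chars_in_quartet=1 acc=0x2E bytes_emitted=0
After char 1 ('U'=20): chars_in_quartet=2 acc=0xB94 bytes_emitted=0
After char 2 ('F'=5): chars_in_quartet=3 acc=0x2E505 bytes_emitted=0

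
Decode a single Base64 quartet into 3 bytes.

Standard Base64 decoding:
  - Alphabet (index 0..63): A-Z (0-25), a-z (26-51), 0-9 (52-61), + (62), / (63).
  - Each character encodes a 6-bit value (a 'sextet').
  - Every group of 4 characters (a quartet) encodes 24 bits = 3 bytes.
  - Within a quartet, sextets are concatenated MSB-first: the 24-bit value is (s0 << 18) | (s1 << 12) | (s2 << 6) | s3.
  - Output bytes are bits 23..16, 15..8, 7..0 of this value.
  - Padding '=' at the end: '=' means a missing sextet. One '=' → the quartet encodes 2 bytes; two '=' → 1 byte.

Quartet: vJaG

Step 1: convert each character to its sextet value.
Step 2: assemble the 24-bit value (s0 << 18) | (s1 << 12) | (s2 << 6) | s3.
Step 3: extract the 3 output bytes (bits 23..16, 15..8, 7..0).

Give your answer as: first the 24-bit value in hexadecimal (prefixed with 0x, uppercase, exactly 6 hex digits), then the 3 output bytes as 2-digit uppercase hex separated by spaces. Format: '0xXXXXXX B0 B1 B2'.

Sextets: v=47, J=9, a=26, G=6
24-bit: (47<<18) | (9<<12) | (26<<6) | 6
      = 0xBC0000 | 0x009000 | 0x000680 | 0x000006
      = 0xBC9686
Bytes: (v>>16)&0xFF=BC, (v>>8)&0xFF=96, v&0xFF=86

Answer: 0xBC9686 BC 96 86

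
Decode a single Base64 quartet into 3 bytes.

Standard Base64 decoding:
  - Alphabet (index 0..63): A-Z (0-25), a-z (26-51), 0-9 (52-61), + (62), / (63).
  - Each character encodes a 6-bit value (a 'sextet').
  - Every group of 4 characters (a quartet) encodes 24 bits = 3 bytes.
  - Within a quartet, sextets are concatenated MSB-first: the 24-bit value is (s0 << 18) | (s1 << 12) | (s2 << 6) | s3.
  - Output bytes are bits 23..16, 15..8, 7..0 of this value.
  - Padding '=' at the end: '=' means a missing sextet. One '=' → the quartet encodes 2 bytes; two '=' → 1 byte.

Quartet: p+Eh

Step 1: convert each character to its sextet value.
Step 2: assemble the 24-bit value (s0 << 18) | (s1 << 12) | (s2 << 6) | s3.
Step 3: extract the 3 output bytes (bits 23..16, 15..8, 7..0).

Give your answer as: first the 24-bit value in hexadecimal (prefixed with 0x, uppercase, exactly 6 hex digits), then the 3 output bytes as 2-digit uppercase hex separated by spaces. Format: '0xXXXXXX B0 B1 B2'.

Answer: 0xA7E121 A7 E1 21

Derivation:
Sextets: p=41, +=62, E=4, h=33
24-bit: (41<<18) | (62<<12) | (4<<6) | 33
      = 0xA40000 | 0x03E000 | 0x000100 | 0x000021
      = 0xA7E121
Bytes: (v>>16)&0xFF=A7, (v>>8)&0xFF=E1, v&0xFF=21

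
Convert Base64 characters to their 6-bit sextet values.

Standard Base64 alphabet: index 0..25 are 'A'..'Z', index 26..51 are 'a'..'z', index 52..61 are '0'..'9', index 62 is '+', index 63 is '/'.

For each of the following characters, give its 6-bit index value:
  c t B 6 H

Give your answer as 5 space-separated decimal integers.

Answer: 28 45 1 58 7

Derivation:
'c': a..z range, 26 + ord('c') − ord('a') = 28
't': a..z range, 26 + ord('t') − ord('a') = 45
'B': A..Z range, ord('B') − ord('A') = 1
'6': 0..9 range, 52 + ord('6') − ord('0') = 58
'H': A..Z range, ord('H') − ord('A') = 7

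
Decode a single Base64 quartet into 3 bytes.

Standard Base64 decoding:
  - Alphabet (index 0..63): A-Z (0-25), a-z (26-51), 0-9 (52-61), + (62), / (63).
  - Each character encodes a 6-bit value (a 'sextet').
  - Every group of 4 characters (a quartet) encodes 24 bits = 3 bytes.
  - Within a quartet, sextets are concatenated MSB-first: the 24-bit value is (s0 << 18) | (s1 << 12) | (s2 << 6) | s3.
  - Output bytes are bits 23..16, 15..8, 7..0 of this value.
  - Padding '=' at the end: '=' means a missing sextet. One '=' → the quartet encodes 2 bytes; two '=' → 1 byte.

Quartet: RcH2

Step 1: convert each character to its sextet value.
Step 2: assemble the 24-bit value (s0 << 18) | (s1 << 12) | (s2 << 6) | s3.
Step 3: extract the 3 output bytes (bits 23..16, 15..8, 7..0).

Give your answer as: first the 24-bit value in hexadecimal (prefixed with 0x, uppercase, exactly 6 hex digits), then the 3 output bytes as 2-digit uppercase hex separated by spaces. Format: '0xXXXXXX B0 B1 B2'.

Answer: 0x45C1F6 45 C1 F6

Derivation:
Sextets: R=17, c=28, H=7, 2=54
24-bit: (17<<18) | (28<<12) | (7<<6) | 54
      = 0x440000 | 0x01C000 | 0x0001C0 | 0x000036
      = 0x45C1F6
Bytes: (v>>16)&0xFF=45, (v>>8)&0xFF=C1, v&0xFF=F6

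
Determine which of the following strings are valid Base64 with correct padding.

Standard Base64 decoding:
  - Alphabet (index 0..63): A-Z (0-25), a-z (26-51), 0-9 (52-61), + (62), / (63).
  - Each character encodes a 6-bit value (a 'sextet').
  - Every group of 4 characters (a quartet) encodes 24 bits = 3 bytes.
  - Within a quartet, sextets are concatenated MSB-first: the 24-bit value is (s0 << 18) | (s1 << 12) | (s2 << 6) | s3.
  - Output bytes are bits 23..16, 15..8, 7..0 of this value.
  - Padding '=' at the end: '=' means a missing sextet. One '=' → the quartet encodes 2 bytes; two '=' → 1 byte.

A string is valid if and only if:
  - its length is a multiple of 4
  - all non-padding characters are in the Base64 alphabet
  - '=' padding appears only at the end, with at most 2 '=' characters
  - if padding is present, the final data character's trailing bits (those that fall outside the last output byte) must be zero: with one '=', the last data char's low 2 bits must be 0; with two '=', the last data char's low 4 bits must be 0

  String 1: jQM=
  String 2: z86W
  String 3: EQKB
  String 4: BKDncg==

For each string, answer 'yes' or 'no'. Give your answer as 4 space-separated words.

Answer: yes yes yes yes

Derivation:
String 1: 'jQM=' → valid
String 2: 'z86W' → valid
String 3: 'EQKB' → valid
String 4: 'BKDncg==' → valid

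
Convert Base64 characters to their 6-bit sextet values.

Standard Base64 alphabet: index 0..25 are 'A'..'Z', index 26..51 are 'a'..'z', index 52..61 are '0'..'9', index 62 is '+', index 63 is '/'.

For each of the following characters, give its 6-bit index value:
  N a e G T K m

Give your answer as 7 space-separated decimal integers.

'N': A..Z range, ord('N') − ord('A') = 13
'a': a..z range, 26 + ord('a') − ord('a') = 26
'e': a..z range, 26 + ord('e') − ord('a') = 30
'G': A..Z range, ord('G') − ord('A') = 6
'T': A..Z range, ord('T') − ord('A') = 19
'K': A..Z range, ord('K') − ord('A') = 10
'm': a..z range, 26 + ord('m') − ord('a') = 38

Answer: 13 26 30 6 19 10 38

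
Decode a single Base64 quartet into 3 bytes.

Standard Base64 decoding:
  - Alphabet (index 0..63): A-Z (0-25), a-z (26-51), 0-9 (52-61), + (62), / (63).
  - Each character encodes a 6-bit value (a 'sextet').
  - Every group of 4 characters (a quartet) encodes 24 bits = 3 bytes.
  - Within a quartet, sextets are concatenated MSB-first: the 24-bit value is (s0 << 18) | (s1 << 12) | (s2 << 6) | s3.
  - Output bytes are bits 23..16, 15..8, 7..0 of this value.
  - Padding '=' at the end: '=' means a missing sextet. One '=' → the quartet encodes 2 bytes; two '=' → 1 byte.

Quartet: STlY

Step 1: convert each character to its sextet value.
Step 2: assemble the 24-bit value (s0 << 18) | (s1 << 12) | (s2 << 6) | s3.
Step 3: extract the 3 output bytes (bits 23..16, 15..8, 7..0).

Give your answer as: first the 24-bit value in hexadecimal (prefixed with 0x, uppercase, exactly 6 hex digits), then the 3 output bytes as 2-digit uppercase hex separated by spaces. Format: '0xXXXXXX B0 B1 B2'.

Answer: 0x493958 49 39 58

Derivation:
Sextets: S=18, T=19, l=37, Y=24
24-bit: (18<<18) | (19<<12) | (37<<6) | 24
      = 0x480000 | 0x013000 | 0x000940 | 0x000018
      = 0x493958
Bytes: (v>>16)&0xFF=49, (v>>8)&0xFF=39, v&0xFF=58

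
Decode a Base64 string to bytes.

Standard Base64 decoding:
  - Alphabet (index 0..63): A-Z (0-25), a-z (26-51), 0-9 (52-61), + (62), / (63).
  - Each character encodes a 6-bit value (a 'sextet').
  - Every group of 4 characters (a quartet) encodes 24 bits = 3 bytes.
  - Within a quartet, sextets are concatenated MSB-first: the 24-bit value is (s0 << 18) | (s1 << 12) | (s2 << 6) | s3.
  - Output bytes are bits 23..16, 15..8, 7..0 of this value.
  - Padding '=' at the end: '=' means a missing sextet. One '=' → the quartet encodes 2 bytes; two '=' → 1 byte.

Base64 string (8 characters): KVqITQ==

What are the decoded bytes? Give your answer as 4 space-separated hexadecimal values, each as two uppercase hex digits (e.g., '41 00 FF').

Answer: 29 5A 88 4D

Derivation:
After char 0 ('K'=10): chars_in_quartet=1 acc=0xA bytes_emitted=0
After char 1 ('V'=21): chars_in_quartet=2 acc=0x295 bytes_emitted=0
After char 2 ('q'=42): chars_in_quartet=3 acc=0xA56A bytes_emitted=0
After char 3 ('I'=8): chars_in_quartet=4 acc=0x295A88 -> emit 29 5A 88, reset; bytes_emitted=3
After char 4 ('T'=19): chars_in_quartet=1 acc=0x13 bytes_emitted=3
After char 5 ('Q'=16): chars_in_quartet=2 acc=0x4D0 bytes_emitted=3
Padding '==': partial quartet acc=0x4D0 -> emit 4D; bytes_emitted=4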